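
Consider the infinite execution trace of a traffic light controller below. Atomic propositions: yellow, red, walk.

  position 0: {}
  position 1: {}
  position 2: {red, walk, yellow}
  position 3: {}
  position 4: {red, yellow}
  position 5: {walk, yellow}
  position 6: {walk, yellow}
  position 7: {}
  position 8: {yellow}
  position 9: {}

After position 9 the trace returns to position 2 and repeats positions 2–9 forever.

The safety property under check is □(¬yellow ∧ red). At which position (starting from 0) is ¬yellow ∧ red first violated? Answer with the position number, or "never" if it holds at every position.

0

At position 0 the labels are {}, so ¬yellow ∧ red is false there. This is the first violation.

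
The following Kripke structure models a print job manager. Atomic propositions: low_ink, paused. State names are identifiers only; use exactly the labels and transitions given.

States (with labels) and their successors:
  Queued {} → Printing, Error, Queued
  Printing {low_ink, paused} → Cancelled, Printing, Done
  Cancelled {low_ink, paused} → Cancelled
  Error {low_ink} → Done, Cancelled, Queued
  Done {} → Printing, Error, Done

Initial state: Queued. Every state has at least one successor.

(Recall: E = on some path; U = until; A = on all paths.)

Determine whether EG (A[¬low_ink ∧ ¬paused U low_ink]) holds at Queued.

No

States satisfying A[¬low_ink ∧ ¬paused U low_ink]: {Printing, Cancelled, Error}.
States satisfying EG (A[¬low_ink ∧ ¬paused U low_ink]): {Printing, Cancelled, Error}.
No suitable path/successor from Queued witnesses the formula.
Queued ∉ Sat(EG (A[¬low_ink ∧ ¬paused U low_ink])).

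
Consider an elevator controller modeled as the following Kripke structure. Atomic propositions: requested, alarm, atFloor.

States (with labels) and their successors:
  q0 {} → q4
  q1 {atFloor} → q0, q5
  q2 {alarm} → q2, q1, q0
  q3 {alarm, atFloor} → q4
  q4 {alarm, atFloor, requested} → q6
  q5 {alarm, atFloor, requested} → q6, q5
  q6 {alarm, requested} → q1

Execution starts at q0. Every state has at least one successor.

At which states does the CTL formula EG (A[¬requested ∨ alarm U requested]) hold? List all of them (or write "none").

{q0, q1, q3, q4, q5, q6}

States satisfying A[¬requested ∨ alarm U requested]: {q0, q1, q3, q4, q5, q6}.
States satisfying EG (A[¬requested ∨ alarm U requested]): {q0, q1, q3, q4, q5, q6}.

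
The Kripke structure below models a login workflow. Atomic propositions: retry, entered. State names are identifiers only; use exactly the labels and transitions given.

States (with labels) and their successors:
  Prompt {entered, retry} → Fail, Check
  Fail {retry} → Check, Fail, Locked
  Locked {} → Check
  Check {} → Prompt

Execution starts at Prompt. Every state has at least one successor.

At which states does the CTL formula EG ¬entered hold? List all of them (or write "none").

{Fail}

States satisfying ¬entered: {Fail, Locked, Check}.
States satisfying EG ¬entered: {Fail}.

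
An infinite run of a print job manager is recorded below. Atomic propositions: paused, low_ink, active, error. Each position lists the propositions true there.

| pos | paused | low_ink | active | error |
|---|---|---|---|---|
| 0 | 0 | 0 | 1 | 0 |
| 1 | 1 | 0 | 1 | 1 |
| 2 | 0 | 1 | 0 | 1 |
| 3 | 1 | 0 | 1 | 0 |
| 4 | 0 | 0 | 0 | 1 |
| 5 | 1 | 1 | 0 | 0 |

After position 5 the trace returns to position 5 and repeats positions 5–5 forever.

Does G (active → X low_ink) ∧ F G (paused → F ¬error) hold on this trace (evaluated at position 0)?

Does not hold

active → X low_ink must hold at every position from 0 onward. It fails at position 0, so G (active → X low_ink) is false.
Positions where active holds: 0, 1, 3.
Check X low_ink at each: 0→fails, 1→ok, 3→fails.
G (paused → F ¬error) holds at position 0, which is reachable from 0, so F G (paused → F ¬error) holds.
At position 0: G (active → X low_ink) is false; F G (paused → F ¬error) is true; so G (active → X low_ink) ∧ F G (paused → F ¬error) is false.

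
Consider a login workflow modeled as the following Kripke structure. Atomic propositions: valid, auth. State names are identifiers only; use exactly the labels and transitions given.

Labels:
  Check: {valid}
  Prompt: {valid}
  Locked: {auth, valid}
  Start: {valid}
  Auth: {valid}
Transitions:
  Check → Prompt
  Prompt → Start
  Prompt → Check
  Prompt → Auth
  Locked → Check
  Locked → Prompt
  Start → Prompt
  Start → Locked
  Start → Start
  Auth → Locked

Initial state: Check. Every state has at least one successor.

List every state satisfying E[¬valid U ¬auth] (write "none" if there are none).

States satisfying ¬valid: ∅.
States satisfying ¬auth: {Check, Prompt, Start, Auth}.
States satisfying E[¬valid U ¬auth]: {Check, Prompt, Start, Auth}.

{Check, Prompt, Start, Auth}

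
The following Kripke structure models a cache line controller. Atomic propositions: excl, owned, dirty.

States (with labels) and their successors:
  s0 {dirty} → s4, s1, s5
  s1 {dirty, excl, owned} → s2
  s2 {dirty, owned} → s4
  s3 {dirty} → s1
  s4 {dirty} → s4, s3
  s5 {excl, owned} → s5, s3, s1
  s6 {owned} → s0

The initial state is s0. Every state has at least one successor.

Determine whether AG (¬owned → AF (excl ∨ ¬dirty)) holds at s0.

Violated

States satisfying ¬owned → AF (excl ∨ ¬dirty): {s1, s2, s3, s5, s6}.
States satisfying AG (¬owned → AF (excl ∨ ¬dirty)): ∅.
s0 is reachable from s0 and violates ¬owned → AF (excl ∨ ¬dirty), so AG fails at s0.
s0 ∉ Sat(AG (¬owned → AF (excl ∨ ¬dirty))).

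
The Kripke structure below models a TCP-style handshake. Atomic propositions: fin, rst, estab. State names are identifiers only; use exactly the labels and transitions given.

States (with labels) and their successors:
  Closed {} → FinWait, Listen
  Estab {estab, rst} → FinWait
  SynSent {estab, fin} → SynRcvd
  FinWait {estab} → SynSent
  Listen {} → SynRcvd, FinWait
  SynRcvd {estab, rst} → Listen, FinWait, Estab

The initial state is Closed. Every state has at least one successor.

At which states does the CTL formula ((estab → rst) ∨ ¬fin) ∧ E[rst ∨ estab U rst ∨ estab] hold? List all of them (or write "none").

States satisfying estab → rst: {Closed, Estab, Listen, SynRcvd}.
States satisfying ¬fin: {Closed, Estab, FinWait, Listen, SynRcvd}.
States satisfying (estab → rst) ∨ ¬fin: {Closed, Estab, FinWait, Listen, SynRcvd}.
States satisfying rst ∨ estab: {Estab, SynSent, FinWait, SynRcvd}.
States satisfying E[rst ∨ estab U rst ∨ estab]: {Estab, SynSent, FinWait, SynRcvd}.
States satisfying ((estab → rst) ∨ ¬fin) ∧ E[rst ∨ estab U rst ∨ estab]: {Estab, FinWait, SynRcvd}.

{Estab, FinWait, SynRcvd}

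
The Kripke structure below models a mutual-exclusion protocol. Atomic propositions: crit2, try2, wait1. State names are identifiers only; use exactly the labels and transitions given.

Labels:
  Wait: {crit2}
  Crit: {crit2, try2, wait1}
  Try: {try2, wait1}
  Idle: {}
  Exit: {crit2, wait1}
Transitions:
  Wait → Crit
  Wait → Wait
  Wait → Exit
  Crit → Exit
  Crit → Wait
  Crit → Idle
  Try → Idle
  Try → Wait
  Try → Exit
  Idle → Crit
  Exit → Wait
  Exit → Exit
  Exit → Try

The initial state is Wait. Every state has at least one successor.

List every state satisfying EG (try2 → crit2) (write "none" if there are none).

States satisfying try2 → crit2: {Wait, Crit, Idle, Exit}.
States satisfying EG (try2 → crit2): {Wait, Crit, Idle, Exit}.

{Wait, Crit, Idle, Exit}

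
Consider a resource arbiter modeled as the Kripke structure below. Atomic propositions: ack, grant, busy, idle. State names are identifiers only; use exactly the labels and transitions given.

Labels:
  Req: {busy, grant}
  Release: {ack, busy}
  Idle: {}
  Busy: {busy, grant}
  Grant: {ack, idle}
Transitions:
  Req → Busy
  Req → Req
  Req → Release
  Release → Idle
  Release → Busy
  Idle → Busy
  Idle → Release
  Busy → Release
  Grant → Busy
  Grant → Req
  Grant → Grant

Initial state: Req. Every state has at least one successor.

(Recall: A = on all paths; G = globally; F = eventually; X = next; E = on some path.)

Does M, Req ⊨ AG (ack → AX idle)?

Violated

States satisfying ack → AX idle: {Req, Idle, Busy}.
States satisfying AG (ack → AX idle): ∅.
Release is reachable from Req and violates ack → AX idle, so AG fails at Req.
Req ∉ Sat(AG (ack → AX idle)).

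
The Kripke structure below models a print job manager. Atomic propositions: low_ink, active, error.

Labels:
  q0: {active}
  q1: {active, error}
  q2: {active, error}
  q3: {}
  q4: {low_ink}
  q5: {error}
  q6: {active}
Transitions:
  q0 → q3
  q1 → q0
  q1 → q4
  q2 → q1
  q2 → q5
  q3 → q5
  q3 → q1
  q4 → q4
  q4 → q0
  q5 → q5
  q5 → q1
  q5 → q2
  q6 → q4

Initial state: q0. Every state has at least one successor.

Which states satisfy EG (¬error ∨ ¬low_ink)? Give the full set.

{q0, q1, q2, q3, q4, q5, q6}

States satisfying ¬error ∨ ¬low_ink: {q0, q1, q2, q3, q4, q5, q6}.
States satisfying EG (¬error ∨ ¬low_ink): {q0, q1, q2, q3, q4, q5, q6}.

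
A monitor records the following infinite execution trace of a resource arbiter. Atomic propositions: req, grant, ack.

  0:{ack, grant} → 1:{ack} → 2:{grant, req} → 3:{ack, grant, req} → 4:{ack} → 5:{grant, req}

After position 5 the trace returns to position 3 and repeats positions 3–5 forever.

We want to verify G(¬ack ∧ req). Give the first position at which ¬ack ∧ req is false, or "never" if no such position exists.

At position 0 the labels are {ack, grant}, so ¬ack ∧ req is false there. This is the first violation.

0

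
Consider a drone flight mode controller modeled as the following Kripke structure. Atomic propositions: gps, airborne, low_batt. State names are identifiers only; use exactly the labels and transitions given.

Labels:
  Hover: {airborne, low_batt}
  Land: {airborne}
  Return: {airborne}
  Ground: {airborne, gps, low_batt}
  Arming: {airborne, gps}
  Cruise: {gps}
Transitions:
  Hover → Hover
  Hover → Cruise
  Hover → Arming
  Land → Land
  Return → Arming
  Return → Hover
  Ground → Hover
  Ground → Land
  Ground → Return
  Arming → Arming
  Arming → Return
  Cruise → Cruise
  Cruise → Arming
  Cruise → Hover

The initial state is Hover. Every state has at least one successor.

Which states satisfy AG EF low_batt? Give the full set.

{Hover, Return, Arming, Cruise}

States satisfying EF low_batt: {Hover, Return, Ground, Arming, Cruise}.
States satisfying AG EF low_batt: {Hover, Return, Arming, Cruise}.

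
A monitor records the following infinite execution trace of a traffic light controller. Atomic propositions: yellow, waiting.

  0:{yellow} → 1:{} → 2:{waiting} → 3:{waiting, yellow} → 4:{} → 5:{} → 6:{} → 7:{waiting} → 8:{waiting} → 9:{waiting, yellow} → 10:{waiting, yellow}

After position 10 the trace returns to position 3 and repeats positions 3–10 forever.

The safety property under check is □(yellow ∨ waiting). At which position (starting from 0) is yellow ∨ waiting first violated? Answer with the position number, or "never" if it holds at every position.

1

Check yellow ∨ waiting at each position in order: 0 ✓.
At position 1 the labels are {}, so yellow ∨ waiting is false there. This is the first violation.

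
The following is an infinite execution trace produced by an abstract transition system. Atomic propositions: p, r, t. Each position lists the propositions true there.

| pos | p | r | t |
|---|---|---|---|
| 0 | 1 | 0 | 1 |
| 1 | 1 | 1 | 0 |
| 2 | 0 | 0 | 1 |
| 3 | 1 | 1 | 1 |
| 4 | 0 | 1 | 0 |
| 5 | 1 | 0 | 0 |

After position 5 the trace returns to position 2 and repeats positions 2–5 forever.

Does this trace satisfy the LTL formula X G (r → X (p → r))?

Violated

The position after 0 is 1; G (r → X (p → r)) is false there.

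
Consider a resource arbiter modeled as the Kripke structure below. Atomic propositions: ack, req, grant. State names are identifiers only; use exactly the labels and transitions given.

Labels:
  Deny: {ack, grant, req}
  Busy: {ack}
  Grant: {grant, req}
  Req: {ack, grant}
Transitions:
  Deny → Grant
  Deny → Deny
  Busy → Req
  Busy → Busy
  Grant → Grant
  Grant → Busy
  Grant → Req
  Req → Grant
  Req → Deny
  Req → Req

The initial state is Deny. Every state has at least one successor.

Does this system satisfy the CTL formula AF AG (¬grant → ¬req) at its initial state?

States satisfying AG (¬grant → ¬req): {Deny, Busy, Grant, Req}.
States satisfying AF AG (¬grant → ¬req): {Deny, Busy, Grant, Req}.
Deny ∈ Sat(AF AG (¬grant → ¬req)).

Holds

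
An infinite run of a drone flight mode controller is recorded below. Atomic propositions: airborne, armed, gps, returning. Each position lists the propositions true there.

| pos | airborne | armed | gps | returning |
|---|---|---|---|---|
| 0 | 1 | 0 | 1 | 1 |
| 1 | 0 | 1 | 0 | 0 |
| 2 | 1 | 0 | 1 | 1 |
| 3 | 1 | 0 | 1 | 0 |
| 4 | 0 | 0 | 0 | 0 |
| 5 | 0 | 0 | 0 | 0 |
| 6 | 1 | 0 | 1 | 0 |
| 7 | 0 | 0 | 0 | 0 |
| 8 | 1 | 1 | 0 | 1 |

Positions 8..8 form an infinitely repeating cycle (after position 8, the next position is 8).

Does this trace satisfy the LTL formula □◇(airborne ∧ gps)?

◇(airborne ∧ gps) must hold at every position from 0 onward. It fails at position 7, so □◇(airborne ∧ gps) is false.

Does not hold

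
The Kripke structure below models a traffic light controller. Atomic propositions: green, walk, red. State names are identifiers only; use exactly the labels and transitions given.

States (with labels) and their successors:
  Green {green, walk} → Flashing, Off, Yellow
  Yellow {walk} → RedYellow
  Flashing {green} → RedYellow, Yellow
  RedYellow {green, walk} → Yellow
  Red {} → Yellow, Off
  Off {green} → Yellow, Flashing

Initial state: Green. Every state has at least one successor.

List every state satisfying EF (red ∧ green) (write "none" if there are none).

none

States satisfying red ∧ green: ∅.
States satisfying EF (red ∧ green): ∅.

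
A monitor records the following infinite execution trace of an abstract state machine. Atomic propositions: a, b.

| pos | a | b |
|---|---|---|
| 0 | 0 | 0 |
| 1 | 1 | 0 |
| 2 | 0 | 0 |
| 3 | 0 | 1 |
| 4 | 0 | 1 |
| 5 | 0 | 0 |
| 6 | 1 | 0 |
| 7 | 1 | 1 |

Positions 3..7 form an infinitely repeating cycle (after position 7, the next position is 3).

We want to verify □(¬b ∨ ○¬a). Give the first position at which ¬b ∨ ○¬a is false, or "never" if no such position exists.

never

¬b ∨ ○¬a holds at every position 0..7, and those are all the positions the trace ever visits, so the invariant □(¬b ∨ ○¬a) is never violated.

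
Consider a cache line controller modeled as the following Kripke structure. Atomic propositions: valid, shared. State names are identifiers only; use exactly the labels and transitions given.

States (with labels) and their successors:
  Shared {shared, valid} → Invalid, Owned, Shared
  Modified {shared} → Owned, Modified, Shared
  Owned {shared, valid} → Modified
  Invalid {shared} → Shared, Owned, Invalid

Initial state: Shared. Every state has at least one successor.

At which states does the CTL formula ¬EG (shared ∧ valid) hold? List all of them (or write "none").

{Modified, Owned, Invalid}

States satisfying shared ∧ valid: {Shared, Owned}.
States satisfying EG (shared ∧ valid): {Shared}.
States satisfying ¬EG (shared ∧ valid): {Modified, Owned, Invalid}.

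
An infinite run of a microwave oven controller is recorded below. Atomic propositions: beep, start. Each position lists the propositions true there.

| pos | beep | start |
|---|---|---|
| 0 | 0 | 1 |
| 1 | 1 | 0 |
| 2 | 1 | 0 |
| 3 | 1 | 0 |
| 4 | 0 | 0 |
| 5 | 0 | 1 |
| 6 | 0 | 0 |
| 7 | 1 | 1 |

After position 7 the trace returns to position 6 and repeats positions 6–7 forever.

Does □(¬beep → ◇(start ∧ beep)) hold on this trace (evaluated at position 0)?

Satisfied

¬beep → ◇(start ∧ beep) holds at every position 0..7, and those are all positions ever visited, so □(¬beep → ◇(start ∧ beep)) holds.
Positions where ¬beep holds: 0, 4, 5, 6.
Check ◇(start ∧ beep) at each: 0→ok, 4→ok, 5→ok, 6→ok.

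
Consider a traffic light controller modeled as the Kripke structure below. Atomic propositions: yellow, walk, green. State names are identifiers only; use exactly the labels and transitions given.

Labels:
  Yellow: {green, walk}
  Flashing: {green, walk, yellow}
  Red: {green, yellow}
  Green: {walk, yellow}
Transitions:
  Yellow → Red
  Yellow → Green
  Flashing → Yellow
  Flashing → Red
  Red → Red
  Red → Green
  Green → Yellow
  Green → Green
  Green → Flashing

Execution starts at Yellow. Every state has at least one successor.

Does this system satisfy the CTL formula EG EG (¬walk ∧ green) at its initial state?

No

States satisfying EG (¬walk ∧ green): {Red}.
States satisfying EG EG (¬walk ∧ green): {Red}.
No suitable path/successor from Yellow witnesses the formula.
Yellow ∉ Sat(EG EG (¬walk ∧ green)).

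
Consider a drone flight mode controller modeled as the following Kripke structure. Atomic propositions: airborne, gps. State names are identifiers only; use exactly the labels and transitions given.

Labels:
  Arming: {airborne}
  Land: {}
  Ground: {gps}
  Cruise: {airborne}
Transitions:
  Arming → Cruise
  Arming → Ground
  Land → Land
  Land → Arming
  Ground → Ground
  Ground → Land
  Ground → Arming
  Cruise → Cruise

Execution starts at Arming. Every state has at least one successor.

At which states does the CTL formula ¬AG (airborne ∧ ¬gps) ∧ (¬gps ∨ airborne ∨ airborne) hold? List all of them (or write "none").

{Arming, Land}

States satisfying airborne ∧ ¬gps: {Arming, Cruise}.
States satisfying AG (airborne ∧ ¬gps): {Cruise}.
States satisfying ¬AG (airborne ∧ ¬gps): {Arming, Land, Ground}.
States satisfying ¬gps: {Arming, Land, Cruise}.
States satisfying ¬gps ∨ airborne: {Arming, Land, Cruise}.
States satisfying ¬gps ∨ airborne ∨ airborne: {Arming, Land, Cruise}.
States satisfying ¬AG (airborne ∧ ¬gps) ∧ (¬gps ∨ airborne ∨ airborne): {Arming, Land}.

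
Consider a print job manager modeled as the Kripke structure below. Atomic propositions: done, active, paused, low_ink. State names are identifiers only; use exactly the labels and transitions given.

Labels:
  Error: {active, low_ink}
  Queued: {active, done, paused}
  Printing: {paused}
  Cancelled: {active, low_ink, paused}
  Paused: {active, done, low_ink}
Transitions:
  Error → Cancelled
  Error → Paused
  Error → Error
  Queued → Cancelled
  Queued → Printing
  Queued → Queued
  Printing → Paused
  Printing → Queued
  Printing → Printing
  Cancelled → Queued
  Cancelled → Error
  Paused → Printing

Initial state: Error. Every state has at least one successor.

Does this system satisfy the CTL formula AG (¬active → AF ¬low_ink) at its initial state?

Holds

States satisfying ¬active → AF ¬low_ink: {Error, Queued, Printing, Cancelled, Paused}.
States satisfying AG (¬active → AF ¬low_ink): {Error, Queued, Printing, Cancelled, Paused}.
Every state reachable from Error satisfies ¬active → AF ¬low_ink.
Error ∈ Sat(AG (¬active → AF ¬low_ink)).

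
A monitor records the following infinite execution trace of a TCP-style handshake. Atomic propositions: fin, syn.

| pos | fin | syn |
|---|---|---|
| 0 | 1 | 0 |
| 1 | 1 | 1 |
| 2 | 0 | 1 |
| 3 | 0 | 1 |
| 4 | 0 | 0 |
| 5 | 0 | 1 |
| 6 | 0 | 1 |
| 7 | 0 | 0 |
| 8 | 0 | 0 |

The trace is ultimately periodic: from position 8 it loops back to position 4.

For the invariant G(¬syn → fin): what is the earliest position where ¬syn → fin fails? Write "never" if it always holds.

4

Check ¬syn → fin at each position in order: 0 ✓, 1 ✓, 2 ✓, 3 ✓.
At position 4 the labels are {}, so ¬syn → fin is false there. This is the first violation.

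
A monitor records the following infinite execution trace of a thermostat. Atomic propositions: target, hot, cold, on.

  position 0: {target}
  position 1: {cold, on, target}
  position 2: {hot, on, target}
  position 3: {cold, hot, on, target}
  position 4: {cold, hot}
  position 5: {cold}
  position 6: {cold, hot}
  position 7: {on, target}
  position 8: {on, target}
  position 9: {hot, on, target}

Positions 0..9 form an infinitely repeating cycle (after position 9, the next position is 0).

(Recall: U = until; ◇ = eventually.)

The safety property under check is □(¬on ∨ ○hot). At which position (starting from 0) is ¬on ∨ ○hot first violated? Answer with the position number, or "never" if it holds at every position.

7

Check ¬on ∨ ○hot at each position in order: 0 ✓, 1 ✓, 2 ✓, 3 ✓, 4 ✓, 5 ✓, 6 ✓.
At position 7 the labels are {on, target} and the next position 8 has {on, target}, so ¬on ∨ ○hot is false there. This is the first violation.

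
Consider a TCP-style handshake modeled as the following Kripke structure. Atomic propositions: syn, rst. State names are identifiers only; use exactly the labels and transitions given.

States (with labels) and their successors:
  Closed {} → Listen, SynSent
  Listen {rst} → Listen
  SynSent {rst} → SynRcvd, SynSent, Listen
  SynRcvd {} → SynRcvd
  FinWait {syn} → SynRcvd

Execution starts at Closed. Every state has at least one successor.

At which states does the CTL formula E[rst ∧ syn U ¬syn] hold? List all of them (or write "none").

States satisfying rst ∧ syn: ∅.
States satisfying ¬syn: {Closed, Listen, SynSent, SynRcvd}.
States satisfying E[rst ∧ syn U ¬syn]: {Closed, Listen, SynSent, SynRcvd}.

{Closed, Listen, SynSent, SynRcvd}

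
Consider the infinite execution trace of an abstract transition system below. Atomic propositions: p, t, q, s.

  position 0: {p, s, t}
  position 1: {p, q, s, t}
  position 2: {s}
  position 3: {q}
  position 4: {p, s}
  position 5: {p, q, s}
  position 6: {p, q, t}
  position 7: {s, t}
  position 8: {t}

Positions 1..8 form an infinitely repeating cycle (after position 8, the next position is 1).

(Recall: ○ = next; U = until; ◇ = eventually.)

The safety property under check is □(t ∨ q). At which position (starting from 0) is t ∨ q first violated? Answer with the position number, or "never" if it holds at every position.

Check t ∨ q at each position in order: 0 ✓, 1 ✓.
At position 2 the labels are {s}, so t ∨ q is false there. This is the first violation.

2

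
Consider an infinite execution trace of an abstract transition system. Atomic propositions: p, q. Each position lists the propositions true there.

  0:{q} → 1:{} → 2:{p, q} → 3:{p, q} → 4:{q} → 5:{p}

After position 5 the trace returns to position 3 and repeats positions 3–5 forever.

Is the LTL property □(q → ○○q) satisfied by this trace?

q → ○○q must hold at every position from 0 onward. It fails at position 3, so □(q → ○○q) is false.
Positions where q holds: 0, 2, 3, 4.
Check ○○q at each: 0→ok, 2→ok, 3→fails, 4→ok.

No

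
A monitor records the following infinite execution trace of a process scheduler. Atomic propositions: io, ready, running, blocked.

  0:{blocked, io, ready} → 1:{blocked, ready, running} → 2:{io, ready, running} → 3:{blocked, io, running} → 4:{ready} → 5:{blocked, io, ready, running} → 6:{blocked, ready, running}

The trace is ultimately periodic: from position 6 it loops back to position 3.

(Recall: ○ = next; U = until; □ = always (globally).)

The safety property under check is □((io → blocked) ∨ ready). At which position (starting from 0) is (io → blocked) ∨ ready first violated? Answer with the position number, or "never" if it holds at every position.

never

(io → blocked) ∨ ready holds at every position 0..6, and those are all the positions the trace ever visits, so the invariant □((io → blocked) ∨ ready) is never violated.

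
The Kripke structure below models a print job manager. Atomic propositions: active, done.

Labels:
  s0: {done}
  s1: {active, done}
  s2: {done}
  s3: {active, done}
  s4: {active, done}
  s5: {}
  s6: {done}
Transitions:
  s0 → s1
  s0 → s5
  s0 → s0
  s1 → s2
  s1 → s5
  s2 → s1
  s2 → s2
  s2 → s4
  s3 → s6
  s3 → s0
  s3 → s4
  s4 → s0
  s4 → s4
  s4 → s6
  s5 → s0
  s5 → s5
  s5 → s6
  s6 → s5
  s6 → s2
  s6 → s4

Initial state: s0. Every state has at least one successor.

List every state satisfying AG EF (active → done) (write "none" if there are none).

{s0, s1, s2, s3, s4, s5, s6}

States satisfying EF (active → done): {s0, s1, s2, s3, s4, s5, s6}.
States satisfying AG EF (active → done): {s0, s1, s2, s3, s4, s5, s6}.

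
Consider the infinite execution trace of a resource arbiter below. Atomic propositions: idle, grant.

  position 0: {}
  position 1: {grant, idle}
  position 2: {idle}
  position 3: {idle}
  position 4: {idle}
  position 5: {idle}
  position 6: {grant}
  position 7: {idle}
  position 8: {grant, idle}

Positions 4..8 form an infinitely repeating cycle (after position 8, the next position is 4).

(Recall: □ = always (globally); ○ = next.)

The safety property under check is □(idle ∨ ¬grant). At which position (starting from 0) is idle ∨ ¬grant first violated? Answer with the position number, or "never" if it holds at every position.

6

Check idle ∨ ¬grant at each position in order: 0 ✓, 1 ✓, 2 ✓, 3 ✓, 4 ✓, 5 ✓.
At position 6 the labels are {grant}, so idle ∨ ¬grant is false there. This is the first violation.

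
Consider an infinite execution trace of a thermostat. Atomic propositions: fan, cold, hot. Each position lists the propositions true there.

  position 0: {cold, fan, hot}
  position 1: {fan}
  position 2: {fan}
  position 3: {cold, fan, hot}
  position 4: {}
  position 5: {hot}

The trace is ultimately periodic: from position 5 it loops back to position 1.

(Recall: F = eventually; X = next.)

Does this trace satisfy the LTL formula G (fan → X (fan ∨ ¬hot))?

fan → X (fan ∨ ¬hot) holds at every position 0..5, and those are all positions ever visited, so G (fan → X (fan ∨ ¬hot)) holds.
Positions where fan holds: 0, 1, 2, 3.
Check X (fan ∨ ¬hot) at each: 0→ok, 1→ok, 2→ok, 3→ok.

Satisfied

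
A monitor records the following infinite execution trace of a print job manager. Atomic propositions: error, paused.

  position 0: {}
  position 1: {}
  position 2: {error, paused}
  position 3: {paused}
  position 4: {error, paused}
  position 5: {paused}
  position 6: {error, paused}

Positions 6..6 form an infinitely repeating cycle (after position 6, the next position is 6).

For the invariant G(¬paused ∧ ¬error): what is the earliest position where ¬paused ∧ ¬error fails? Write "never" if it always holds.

Check ¬paused ∧ ¬error at each position in order: 0 ✓, 1 ✓.
At position 2 the labels are {error, paused}, so ¬paused ∧ ¬error is false there. This is the first violation.

2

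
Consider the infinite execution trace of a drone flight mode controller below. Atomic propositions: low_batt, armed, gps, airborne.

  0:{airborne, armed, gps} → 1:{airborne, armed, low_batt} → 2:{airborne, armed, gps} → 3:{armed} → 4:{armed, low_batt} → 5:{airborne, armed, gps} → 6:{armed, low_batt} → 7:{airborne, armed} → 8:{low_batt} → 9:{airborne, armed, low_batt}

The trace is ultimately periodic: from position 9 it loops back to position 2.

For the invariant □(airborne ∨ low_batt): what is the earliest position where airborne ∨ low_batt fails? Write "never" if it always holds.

Check airborne ∨ low_batt at each position in order: 0 ✓, 1 ✓, 2 ✓.
At position 3 the labels are {armed}, so airborne ∨ low_batt is false there. This is the first violation.

3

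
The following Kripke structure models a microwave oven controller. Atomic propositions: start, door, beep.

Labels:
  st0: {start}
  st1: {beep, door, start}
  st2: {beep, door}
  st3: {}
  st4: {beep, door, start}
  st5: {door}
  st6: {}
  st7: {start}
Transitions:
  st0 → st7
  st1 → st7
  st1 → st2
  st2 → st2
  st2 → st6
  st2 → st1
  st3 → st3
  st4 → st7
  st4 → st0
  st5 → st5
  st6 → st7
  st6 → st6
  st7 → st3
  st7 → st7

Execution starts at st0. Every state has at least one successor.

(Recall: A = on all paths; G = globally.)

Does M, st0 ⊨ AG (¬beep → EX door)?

States satisfying ¬beep → EX door: {st1, st2, st4, st5}.
States satisfying AG (¬beep → EX door): {st5}.
st0 is reachable from st0 and violates ¬beep → EX door, so AG fails at st0.
st0 ∉ Sat(AG (¬beep → EX door)).

No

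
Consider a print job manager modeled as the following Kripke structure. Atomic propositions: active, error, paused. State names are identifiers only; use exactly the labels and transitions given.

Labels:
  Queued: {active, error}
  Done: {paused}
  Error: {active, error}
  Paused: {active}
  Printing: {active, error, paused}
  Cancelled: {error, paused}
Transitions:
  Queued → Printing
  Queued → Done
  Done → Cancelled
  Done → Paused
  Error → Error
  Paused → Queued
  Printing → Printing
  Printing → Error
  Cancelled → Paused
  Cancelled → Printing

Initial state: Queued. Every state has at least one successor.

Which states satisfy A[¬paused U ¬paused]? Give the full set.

{Queued, Error, Paused}

States satisfying ¬paused: {Queued, Error, Paused}.
States satisfying A[¬paused U ¬paused]: {Queued, Error, Paused}.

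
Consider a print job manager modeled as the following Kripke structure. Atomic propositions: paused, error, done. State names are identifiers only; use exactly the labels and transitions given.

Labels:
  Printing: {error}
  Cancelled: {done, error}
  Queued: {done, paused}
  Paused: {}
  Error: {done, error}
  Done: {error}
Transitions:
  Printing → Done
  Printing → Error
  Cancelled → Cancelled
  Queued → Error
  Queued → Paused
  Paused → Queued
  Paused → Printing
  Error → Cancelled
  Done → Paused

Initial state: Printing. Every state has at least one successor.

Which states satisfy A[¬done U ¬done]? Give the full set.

States satisfying ¬done: {Printing, Paused, Done}.
States satisfying A[¬done U ¬done]: {Printing, Paused, Done}.

{Printing, Paused, Done}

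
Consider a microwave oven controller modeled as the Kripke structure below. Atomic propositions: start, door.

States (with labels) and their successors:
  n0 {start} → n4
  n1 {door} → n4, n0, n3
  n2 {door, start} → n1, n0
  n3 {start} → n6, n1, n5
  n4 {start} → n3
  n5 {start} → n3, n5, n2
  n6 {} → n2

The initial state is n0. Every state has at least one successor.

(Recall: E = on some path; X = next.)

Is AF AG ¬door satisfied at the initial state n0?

States satisfying AG ¬door: ∅.
States satisfying AF AG ¬door: ∅.
There is a path from n0 along which AG ¬door never holds.
n0 ∉ Sat(AF AG ¬door).

No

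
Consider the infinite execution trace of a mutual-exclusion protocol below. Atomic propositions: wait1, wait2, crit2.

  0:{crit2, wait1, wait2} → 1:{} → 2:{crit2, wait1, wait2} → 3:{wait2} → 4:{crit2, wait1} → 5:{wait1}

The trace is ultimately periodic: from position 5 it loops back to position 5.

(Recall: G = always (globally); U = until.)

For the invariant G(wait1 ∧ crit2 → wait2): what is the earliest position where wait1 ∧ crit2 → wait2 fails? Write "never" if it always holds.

4

Check wait1 ∧ crit2 → wait2 at each position in order: 0 ✓, 1 ✓, 2 ✓, 3 ✓.
At position 4 the labels are {crit2, wait1}, so wait1 ∧ crit2 → wait2 is false there. This is the first violation.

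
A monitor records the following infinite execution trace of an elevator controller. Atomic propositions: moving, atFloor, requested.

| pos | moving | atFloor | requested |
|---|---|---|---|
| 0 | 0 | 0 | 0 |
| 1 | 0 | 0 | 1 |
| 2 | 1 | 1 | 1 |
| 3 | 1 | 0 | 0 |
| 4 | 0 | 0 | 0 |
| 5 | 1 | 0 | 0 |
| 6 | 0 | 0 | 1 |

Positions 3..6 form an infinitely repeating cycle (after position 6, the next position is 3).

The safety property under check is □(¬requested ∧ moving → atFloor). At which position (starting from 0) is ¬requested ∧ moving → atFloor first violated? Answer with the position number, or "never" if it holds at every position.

3

Check ¬requested ∧ moving → atFloor at each position in order: 0 ✓, 1 ✓, 2 ✓.
At position 3 the labels are {moving}, so ¬requested ∧ moving → atFloor is false there. This is the first violation.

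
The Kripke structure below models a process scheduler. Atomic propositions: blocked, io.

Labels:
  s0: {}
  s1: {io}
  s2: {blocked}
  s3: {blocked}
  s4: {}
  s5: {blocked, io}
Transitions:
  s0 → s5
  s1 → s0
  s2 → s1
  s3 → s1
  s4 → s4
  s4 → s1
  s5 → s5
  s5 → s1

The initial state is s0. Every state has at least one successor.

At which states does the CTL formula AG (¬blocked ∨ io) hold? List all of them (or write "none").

States satisfying ¬blocked ∨ io: {s0, s1, s4, s5}.
States satisfying AG (¬blocked ∨ io): {s0, s1, s4, s5}.

{s0, s1, s4, s5}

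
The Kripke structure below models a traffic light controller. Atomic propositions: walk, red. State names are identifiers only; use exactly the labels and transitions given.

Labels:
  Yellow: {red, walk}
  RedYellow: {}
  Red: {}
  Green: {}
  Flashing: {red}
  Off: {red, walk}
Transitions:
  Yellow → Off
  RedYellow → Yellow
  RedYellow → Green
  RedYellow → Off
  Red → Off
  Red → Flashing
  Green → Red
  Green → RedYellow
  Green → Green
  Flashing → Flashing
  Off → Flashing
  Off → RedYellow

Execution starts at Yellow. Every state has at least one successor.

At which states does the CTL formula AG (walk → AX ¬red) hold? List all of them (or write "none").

States satisfying walk → AX ¬red: {RedYellow, Red, Green, Flashing}.
States satisfying AG (walk → AX ¬red): {Flashing}.

{Flashing}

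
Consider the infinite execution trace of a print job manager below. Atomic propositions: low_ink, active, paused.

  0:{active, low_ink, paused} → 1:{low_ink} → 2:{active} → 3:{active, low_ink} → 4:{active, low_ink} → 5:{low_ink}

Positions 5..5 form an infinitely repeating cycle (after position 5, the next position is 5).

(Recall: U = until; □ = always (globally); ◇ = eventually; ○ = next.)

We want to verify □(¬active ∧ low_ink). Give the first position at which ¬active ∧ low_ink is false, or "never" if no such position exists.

At position 0 the labels are {active, low_ink, paused}, so ¬active ∧ low_ink is false there. This is the first violation.

0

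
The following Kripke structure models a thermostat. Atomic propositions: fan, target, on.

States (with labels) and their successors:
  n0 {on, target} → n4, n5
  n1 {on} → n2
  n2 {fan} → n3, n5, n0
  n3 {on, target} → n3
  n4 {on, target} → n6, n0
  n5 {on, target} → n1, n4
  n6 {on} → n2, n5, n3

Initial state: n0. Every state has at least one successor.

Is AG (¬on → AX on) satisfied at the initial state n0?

Yes

States satisfying ¬on → AX on: {n0, n1, n2, n3, n4, n5, n6}.
States satisfying AG (¬on → AX on): {n0, n1, n2, n3, n4, n5, n6}.
Every state reachable from n0 satisfies ¬on → AX on.
n0 ∈ Sat(AG (¬on → AX on)).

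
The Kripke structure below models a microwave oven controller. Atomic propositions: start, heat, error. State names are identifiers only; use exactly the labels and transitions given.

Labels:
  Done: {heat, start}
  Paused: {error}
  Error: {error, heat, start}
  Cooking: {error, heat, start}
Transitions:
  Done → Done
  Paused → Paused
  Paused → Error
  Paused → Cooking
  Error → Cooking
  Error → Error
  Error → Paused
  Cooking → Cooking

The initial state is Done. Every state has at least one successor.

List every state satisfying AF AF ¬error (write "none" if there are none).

States satisfying AF ¬error: {Done}.
States satisfying AF AF ¬error: {Done}.

{Done}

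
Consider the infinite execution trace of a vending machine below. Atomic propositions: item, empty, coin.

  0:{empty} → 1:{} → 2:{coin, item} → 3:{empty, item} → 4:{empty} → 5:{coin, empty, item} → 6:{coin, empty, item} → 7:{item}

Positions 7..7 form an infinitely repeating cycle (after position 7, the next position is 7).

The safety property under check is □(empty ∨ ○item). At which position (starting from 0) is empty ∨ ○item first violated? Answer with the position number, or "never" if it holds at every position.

never

empty ∨ ○item holds at every position 0..7, and those are all the positions the trace ever visits, so the invariant □(empty ∨ ○item) is never violated.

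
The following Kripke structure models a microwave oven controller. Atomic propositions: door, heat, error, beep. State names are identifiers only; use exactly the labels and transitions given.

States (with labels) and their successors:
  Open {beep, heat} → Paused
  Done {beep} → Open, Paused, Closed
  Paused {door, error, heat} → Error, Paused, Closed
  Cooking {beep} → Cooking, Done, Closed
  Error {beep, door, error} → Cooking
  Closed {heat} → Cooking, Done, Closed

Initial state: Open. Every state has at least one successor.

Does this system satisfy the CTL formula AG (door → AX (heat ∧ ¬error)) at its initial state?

States satisfying door → AX (heat ∧ ¬error): {Open, Done, Cooking, Closed}.
States satisfying AG (door → AX (heat ∧ ¬error)): ∅.
Error is reachable from Open and violates door → AX (heat ∧ ¬error), so AG fails at Open.
Open ∉ Sat(AG (door → AX (heat ∧ ¬error))).

No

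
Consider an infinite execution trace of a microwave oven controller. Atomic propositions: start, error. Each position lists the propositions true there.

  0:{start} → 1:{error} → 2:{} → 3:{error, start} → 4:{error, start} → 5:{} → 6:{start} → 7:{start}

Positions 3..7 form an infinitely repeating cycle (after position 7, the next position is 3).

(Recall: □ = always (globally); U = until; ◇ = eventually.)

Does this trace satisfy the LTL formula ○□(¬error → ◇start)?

Satisfied

The position after 0 is 1; □(¬error → ◇start) is true there.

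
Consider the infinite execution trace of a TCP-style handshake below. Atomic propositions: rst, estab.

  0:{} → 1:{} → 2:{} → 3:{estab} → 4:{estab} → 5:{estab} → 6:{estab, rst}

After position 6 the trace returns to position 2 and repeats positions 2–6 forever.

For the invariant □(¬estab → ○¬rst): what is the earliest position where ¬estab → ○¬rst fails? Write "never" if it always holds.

¬estab → ○¬rst holds at every position 0..6, and those are all the positions the trace ever visits, so the invariant □(¬estab → ○¬rst) is never violated.

never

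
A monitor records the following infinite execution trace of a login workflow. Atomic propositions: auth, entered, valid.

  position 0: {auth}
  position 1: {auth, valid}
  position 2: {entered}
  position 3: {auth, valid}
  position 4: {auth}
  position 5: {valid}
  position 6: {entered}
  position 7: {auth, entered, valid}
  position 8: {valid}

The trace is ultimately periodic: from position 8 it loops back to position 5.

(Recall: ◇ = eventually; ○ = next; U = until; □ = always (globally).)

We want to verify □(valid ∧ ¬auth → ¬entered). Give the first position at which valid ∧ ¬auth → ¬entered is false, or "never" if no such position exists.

never

valid ∧ ¬auth → ¬entered holds at every position 0..8, and those are all the positions the trace ever visits, so the invariant □(valid ∧ ¬auth → ¬entered) is never violated.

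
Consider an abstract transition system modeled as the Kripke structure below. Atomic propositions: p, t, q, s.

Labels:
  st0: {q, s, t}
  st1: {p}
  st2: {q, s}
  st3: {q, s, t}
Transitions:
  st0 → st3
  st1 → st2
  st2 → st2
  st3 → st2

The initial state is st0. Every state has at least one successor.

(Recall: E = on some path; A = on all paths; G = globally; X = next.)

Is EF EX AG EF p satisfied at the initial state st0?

States satisfying EX AG EF p: ∅.
States satisfying EF EX AG EF p: ∅.
No suitable path/successor from st0 witnesses the formula.
st0 ∉ Sat(EF EX AG EF p).

Violated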